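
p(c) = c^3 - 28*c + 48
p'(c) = 3*c^2 - 28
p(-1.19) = 79.63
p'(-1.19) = -23.75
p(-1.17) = 79.16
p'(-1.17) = -23.89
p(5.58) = 65.50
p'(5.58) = 65.41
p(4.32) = 7.66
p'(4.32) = 27.99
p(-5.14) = 56.12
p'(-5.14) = 51.26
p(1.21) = 15.89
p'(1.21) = -23.61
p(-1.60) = 88.70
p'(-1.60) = -20.32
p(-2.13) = 97.98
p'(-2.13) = -14.39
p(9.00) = 525.00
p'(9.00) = 215.00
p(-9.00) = -429.00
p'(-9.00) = 215.00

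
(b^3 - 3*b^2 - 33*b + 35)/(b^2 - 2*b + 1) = (b^2 - 2*b - 35)/(b - 1)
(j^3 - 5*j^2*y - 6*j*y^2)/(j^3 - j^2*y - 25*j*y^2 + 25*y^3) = j*(j^2 - 5*j*y - 6*y^2)/(j^3 - j^2*y - 25*j*y^2 + 25*y^3)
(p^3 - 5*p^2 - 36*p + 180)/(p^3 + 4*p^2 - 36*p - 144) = (p - 5)/(p + 4)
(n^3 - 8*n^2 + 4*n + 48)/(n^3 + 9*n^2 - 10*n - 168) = (n^2 - 4*n - 12)/(n^2 + 13*n + 42)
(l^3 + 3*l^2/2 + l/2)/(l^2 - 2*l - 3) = l*(2*l + 1)/(2*(l - 3))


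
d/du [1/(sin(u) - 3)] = -cos(u)/(sin(u) - 3)^2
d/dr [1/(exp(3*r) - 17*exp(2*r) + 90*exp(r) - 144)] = (-3*exp(2*r) + 34*exp(r) - 90)*exp(r)/(exp(3*r) - 17*exp(2*r) + 90*exp(r) - 144)^2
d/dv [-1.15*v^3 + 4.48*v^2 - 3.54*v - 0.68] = -3.45*v^2 + 8.96*v - 3.54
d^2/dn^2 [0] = 0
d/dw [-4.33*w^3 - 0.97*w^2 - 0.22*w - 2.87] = -12.99*w^2 - 1.94*w - 0.22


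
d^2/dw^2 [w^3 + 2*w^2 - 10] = 6*w + 4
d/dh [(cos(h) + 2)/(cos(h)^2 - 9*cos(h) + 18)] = (cos(h)^2 + 4*cos(h) - 36)*sin(h)/(cos(h)^2 - 9*cos(h) + 18)^2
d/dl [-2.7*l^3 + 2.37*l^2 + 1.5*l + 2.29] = -8.1*l^2 + 4.74*l + 1.5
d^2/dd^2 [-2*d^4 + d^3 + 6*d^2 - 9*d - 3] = -24*d^2 + 6*d + 12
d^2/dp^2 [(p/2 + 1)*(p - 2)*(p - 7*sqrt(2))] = 3*p - 7*sqrt(2)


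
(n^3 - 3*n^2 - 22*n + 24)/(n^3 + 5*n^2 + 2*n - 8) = (n - 6)/(n + 2)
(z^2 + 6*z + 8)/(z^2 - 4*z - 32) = (z + 2)/(z - 8)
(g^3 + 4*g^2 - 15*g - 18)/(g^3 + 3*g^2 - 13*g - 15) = (g + 6)/(g + 5)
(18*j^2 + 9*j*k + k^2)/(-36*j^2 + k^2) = (-3*j - k)/(6*j - k)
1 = 1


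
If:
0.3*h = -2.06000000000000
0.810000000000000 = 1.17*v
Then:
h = -6.87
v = 0.69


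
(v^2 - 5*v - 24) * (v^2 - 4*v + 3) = v^4 - 9*v^3 - v^2 + 81*v - 72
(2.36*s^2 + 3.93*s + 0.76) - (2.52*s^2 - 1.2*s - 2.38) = -0.16*s^2 + 5.13*s + 3.14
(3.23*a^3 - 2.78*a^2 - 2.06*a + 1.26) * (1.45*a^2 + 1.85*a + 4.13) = 4.6835*a^5 + 1.9445*a^4 + 5.2099*a^3 - 13.4654*a^2 - 6.1768*a + 5.2038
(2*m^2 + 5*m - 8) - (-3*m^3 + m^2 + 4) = 3*m^3 + m^2 + 5*m - 12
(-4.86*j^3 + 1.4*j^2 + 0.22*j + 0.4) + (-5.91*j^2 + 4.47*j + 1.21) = -4.86*j^3 - 4.51*j^2 + 4.69*j + 1.61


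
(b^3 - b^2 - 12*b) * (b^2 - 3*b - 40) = b^5 - 4*b^4 - 49*b^3 + 76*b^2 + 480*b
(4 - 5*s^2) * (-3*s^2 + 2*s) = 15*s^4 - 10*s^3 - 12*s^2 + 8*s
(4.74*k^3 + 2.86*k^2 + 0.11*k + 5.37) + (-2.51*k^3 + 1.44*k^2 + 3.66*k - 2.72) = 2.23*k^3 + 4.3*k^2 + 3.77*k + 2.65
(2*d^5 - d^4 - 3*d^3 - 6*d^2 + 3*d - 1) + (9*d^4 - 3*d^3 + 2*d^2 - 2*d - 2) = 2*d^5 + 8*d^4 - 6*d^3 - 4*d^2 + d - 3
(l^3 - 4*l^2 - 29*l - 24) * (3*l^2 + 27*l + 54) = 3*l^5 + 15*l^4 - 141*l^3 - 1071*l^2 - 2214*l - 1296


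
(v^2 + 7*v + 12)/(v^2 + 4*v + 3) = (v + 4)/(v + 1)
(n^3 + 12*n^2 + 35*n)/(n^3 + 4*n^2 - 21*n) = (n + 5)/(n - 3)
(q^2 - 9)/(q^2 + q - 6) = (q - 3)/(q - 2)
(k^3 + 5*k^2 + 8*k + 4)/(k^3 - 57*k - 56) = (k^2 + 4*k + 4)/(k^2 - k - 56)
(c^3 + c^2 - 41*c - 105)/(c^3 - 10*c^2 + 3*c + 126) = (c + 5)/(c - 6)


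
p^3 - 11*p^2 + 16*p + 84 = (p - 7)*(p - 6)*(p + 2)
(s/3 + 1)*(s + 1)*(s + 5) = s^3/3 + 3*s^2 + 23*s/3 + 5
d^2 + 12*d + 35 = (d + 5)*(d + 7)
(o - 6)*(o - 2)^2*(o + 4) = o^4 - 6*o^3 - 12*o^2 + 88*o - 96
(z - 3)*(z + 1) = z^2 - 2*z - 3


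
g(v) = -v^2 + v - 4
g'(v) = 1 - 2*v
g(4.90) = -23.11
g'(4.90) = -8.80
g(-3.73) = -21.64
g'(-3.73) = 8.46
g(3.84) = -14.91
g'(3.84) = -6.68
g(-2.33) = -11.76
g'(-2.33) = 5.66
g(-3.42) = -19.12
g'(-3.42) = 7.84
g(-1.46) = -7.59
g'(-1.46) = 3.92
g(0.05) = -3.95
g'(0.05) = 0.90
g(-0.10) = -4.11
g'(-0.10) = 1.20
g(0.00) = -4.00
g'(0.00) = 1.00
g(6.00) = -34.00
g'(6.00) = -11.00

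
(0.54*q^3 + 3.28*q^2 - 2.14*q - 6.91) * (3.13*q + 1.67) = 1.6902*q^4 + 11.1682*q^3 - 1.2206*q^2 - 25.2021*q - 11.5397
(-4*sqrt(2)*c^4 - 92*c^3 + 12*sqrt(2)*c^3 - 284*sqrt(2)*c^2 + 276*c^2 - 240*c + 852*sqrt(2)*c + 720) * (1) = -4*sqrt(2)*c^4 - 92*c^3 + 12*sqrt(2)*c^3 - 284*sqrt(2)*c^2 + 276*c^2 - 240*c + 852*sqrt(2)*c + 720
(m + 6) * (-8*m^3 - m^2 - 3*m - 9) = -8*m^4 - 49*m^3 - 9*m^2 - 27*m - 54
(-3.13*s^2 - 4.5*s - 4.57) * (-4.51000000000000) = 14.1163*s^2 + 20.295*s + 20.6107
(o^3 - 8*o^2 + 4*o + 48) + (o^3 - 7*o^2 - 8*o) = 2*o^3 - 15*o^2 - 4*o + 48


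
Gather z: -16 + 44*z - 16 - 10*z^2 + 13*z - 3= -10*z^2 + 57*z - 35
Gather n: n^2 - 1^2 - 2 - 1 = n^2 - 4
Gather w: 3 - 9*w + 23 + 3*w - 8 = 18 - 6*w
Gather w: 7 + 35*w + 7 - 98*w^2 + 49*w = -98*w^2 + 84*w + 14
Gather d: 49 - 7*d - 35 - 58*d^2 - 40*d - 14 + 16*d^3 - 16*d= 16*d^3 - 58*d^2 - 63*d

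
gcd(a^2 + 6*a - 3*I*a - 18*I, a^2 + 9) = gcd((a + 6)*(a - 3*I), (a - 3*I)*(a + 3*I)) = a - 3*I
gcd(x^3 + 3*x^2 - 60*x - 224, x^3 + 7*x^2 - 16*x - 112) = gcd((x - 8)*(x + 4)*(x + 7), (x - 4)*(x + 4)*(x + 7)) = x^2 + 11*x + 28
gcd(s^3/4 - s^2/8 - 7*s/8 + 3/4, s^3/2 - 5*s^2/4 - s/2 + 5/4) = s - 1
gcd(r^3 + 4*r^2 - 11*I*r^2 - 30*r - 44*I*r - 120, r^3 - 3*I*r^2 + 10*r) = r - 5*I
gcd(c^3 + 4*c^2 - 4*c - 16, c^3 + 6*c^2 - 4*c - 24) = c^2 - 4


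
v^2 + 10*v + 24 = (v + 4)*(v + 6)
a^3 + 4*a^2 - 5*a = a*(a - 1)*(a + 5)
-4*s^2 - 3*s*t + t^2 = (-4*s + t)*(s + t)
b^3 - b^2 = b^2*(b - 1)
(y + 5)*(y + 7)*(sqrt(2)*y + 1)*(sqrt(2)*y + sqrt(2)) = 2*y^4 + sqrt(2)*y^3 + 26*y^3 + 13*sqrt(2)*y^2 + 94*y^2 + 47*sqrt(2)*y + 70*y + 35*sqrt(2)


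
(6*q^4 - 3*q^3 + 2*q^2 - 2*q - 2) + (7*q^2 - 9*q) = 6*q^4 - 3*q^3 + 9*q^2 - 11*q - 2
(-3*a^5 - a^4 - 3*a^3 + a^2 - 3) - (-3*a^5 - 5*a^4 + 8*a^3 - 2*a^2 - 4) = 4*a^4 - 11*a^3 + 3*a^2 + 1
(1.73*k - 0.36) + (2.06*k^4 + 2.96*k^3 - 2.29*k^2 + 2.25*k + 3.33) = 2.06*k^4 + 2.96*k^3 - 2.29*k^2 + 3.98*k + 2.97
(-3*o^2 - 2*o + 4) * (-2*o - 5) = 6*o^3 + 19*o^2 + 2*o - 20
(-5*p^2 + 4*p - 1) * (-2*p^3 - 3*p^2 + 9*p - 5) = 10*p^5 + 7*p^4 - 55*p^3 + 64*p^2 - 29*p + 5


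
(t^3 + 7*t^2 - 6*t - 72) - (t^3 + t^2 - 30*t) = 6*t^2 + 24*t - 72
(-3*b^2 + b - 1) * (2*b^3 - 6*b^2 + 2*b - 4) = -6*b^5 + 20*b^4 - 14*b^3 + 20*b^2 - 6*b + 4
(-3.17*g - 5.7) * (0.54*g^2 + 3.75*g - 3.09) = -1.7118*g^3 - 14.9655*g^2 - 11.5797*g + 17.613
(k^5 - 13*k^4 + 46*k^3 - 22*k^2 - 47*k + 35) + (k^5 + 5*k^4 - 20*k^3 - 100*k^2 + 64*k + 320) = 2*k^5 - 8*k^4 + 26*k^3 - 122*k^2 + 17*k + 355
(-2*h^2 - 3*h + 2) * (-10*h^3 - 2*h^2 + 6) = 20*h^5 + 34*h^4 - 14*h^3 - 16*h^2 - 18*h + 12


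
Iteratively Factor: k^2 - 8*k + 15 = (k - 3)*(k - 5)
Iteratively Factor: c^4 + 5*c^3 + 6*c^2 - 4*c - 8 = (c + 2)*(c^3 + 3*c^2 - 4) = (c + 2)^2*(c^2 + c - 2) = (c + 2)^3*(c - 1)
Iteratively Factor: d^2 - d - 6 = (d + 2)*(d - 3)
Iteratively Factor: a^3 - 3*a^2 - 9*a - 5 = (a - 5)*(a^2 + 2*a + 1) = (a - 5)*(a + 1)*(a + 1)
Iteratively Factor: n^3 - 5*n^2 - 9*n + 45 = (n + 3)*(n^2 - 8*n + 15) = (n - 3)*(n + 3)*(n - 5)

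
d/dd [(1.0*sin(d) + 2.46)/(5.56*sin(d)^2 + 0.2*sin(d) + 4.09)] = (-5.56*sin(d)^2 - 27.3552*sin(d) + 3.598)*cos(d)/(30.9136*sin(d)^4 + 2.224*sin(d)^3 + 45.5208*sin(d)^2 + 1.636*sin(d) + 16.7281)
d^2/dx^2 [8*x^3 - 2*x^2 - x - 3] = 48*x - 4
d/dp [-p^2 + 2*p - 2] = 2 - 2*p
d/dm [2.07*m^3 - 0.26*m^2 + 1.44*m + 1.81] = 6.21*m^2 - 0.52*m + 1.44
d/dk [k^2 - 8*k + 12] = 2*k - 8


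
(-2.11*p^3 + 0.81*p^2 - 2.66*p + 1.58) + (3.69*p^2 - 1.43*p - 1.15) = -2.11*p^3 + 4.5*p^2 - 4.09*p + 0.43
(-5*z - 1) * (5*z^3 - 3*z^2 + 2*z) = -25*z^4 + 10*z^3 - 7*z^2 - 2*z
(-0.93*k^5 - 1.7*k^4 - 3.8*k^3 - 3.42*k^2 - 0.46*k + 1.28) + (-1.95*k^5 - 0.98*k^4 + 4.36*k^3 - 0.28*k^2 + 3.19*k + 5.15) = -2.88*k^5 - 2.68*k^4 + 0.56*k^3 - 3.7*k^2 + 2.73*k + 6.43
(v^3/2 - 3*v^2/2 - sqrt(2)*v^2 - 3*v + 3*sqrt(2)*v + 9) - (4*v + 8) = v^3/2 - 3*v^2/2 - sqrt(2)*v^2 - 7*v + 3*sqrt(2)*v + 1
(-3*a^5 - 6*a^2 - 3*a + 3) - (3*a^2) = -3*a^5 - 9*a^2 - 3*a + 3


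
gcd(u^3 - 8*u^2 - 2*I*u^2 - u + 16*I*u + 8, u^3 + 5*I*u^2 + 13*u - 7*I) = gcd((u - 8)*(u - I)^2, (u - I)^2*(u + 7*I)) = u^2 - 2*I*u - 1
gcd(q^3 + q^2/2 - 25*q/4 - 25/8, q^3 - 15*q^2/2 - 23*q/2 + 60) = q - 5/2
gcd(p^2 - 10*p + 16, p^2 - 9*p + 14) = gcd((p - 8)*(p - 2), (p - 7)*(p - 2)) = p - 2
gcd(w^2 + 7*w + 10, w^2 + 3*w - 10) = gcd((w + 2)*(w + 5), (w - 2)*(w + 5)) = w + 5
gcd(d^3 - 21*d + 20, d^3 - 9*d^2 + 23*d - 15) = d - 1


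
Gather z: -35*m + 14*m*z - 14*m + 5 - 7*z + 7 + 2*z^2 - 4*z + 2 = -49*m + 2*z^2 + z*(14*m - 11) + 14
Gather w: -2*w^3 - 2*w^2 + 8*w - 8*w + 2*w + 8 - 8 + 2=-2*w^3 - 2*w^2 + 2*w + 2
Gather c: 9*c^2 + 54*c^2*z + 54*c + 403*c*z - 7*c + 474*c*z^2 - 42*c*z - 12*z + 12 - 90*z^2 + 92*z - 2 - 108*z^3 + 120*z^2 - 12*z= c^2*(54*z + 9) + c*(474*z^2 + 361*z + 47) - 108*z^3 + 30*z^2 + 68*z + 10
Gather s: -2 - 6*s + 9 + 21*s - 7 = 15*s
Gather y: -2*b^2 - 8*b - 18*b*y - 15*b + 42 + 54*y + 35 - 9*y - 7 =-2*b^2 - 23*b + y*(45 - 18*b) + 70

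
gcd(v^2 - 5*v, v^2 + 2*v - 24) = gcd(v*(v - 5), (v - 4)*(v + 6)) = 1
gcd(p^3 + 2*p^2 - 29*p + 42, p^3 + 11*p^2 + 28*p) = p + 7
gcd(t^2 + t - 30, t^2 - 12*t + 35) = t - 5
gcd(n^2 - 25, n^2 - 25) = n^2 - 25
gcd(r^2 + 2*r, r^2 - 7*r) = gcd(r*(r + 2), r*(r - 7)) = r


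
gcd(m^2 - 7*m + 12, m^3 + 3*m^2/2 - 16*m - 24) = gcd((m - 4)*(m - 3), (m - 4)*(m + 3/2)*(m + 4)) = m - 4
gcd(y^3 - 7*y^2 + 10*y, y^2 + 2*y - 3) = 1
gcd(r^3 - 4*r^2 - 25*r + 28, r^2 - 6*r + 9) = 1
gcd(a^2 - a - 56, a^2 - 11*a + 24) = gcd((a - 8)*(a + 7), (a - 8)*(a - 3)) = a - 8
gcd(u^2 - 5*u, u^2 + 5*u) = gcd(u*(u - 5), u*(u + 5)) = u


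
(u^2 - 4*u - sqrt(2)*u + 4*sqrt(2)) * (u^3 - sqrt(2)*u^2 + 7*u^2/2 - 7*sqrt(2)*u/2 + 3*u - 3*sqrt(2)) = u^5 - 2*sqrt(2)*u^4 - u^4/2 - 9*u^3 + sqrt(2)*u^3 - 13*u^2 + 22*sqrt(2)*u^2 - 22*u + 24*sqrt(2)*u - 24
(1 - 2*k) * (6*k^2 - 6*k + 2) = -12*k^3 + 18*k^2 - 10*k + 2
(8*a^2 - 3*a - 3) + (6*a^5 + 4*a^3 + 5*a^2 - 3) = 6*a^5 + 4*a^3 + 13*a^2 - 3*a - 6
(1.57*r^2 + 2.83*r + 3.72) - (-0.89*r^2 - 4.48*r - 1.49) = 2.46*r^2 + 7.31*r + 5.21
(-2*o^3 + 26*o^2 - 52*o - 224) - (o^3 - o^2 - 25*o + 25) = -3*o^3 + 27*o^2 - 27*o - 249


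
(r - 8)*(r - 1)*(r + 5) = r^3 - 4*r^2 - 37*r + 40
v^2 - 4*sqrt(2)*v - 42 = (v - 7*sqrt(2))*(v + 3*sqrt(2))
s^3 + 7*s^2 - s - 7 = (s - 1)*(s + 1)*(s + 7)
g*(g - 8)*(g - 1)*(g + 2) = g^4 - 7*g^3 - 10*g^2 + 16*g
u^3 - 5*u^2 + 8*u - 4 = (u - 2)^2*(u - 1)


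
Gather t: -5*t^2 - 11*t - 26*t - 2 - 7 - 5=-5*t^2 - 37*t - 14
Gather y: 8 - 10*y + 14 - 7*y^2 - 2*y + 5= -7*y^2 - 12*y + 27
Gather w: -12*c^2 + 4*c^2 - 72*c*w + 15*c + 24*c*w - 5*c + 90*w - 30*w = -8*c^2 + 10*c + w*(60 - 48*c)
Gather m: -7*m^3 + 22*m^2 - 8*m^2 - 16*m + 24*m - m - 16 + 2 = -7*m^3 + 14*m^2 + 7*m - 14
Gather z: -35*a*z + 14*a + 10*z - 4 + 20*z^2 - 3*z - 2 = 14*a + 20*z^2 + z*(7 - 35*a) - 6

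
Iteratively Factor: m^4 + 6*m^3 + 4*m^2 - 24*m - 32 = (m - 2)*(m^3 + 8*m^2 + 20*m + 16) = (m - 2)*(m + 2)*(m^2 + 6*m + 8) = (m - 2)*(m + 2)*(m + 4)*(m + 2)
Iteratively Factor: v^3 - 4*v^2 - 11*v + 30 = (v + 3)*(v^2 - 7*v + 10) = (v - 2)*(v + 3)*(v - 5)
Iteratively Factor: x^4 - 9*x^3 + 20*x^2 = (x - 4)*(x^3 - 5*x^2) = x*(x - 4)*(x^2 - 5*x) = x*(x - 5)*(x - 4)*(x)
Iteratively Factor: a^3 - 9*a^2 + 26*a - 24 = (a - 4)*(a^2 - 5*a + 6) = (a - 4)*(a - 2)*(a - 3)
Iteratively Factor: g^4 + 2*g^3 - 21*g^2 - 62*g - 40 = (g + 1)*(g^3 + g^2 - 22*g - 40) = (g - 5)*(g + 1)*(g^2 + 6*g + 8) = (g - 5)*(g + 1)*(g + 4)*(g + 2)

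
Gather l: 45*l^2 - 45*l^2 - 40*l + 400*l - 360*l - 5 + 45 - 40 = 0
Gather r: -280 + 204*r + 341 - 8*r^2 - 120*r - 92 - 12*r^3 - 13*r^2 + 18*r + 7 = -12*r^3 - 21*r^2 + 102*r - 24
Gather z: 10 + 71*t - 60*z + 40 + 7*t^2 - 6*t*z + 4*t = 7*t^2 + 75*t + z*(-6*t - 60) + 50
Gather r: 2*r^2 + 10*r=2*r^2 + 10*r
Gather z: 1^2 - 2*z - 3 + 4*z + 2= 2*z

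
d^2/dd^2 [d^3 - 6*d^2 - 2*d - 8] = 6*d - 12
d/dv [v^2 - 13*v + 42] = 2*v - 13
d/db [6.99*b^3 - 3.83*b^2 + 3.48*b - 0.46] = 20.97*b^2 - 7.66*b + 3.48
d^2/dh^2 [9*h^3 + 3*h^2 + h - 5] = 54*h + 6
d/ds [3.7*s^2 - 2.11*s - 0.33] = 7.4*s - 2.11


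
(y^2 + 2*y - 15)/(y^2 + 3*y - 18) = (y + 5)/(y + 6)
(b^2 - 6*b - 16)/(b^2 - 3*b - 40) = (b + 2)/(b + 5)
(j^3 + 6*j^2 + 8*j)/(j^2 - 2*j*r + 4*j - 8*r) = j*(-j - 2)/(-j + 2*r)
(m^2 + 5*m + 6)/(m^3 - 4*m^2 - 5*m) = (m^2 + 5*m + 6)/(m*(m^2 - 4*m - 5))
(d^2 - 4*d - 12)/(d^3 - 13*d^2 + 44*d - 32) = (d^2 - 4*d - 12)/(d^3 - 13*d^2 + 44*d - 32)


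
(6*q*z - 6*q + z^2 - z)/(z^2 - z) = (6*q + z)/z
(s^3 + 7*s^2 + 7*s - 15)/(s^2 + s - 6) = (s^2 + 4*s - 5)/(s - 2)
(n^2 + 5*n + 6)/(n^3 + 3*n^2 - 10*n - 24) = (n + 3)/(n^2 + n - 12)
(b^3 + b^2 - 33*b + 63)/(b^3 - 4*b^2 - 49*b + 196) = (b^2 - 6*b + 9)/(b^2 - 11*b + 28)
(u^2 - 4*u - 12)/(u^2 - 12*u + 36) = (u + 2)/(u - 6)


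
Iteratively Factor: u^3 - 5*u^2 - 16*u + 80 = (u + 4)*(u^2 - 9*u + 20) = (u - 4)*(u + 4)*(u - 5)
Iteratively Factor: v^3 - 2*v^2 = (v)*(v^2 - 2*v) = v^2*(v - 2)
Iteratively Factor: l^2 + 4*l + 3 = (l + 1)*(l + 3)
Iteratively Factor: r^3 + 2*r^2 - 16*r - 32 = (r + 2)*(r^2 - 16) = (r + 2)*(r + 4)*(r - 4)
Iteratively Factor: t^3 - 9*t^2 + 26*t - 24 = (t - 2)*(t^2 - 7*t + 12) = (t - 4)*(t - 2)*(t - 3)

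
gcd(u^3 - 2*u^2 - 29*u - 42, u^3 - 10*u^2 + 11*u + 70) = u^2 - 5*u - 14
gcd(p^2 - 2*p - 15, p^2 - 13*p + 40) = p - 5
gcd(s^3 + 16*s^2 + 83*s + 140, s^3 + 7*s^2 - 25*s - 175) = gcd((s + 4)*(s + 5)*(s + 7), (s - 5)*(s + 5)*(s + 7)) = s^2 + 12*s + 35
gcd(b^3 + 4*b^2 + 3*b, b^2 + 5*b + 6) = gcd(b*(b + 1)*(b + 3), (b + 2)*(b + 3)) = b + 3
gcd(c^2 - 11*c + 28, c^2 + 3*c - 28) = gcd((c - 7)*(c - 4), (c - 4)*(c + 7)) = c - 4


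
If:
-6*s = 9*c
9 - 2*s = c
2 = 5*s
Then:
No Solution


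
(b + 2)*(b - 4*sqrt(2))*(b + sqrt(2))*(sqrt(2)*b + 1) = sqrt(2)*b^4 - 5*b^3 + 2*sqrt(2)*b^3 - 11*sqrt(2)*b^2 - 10*b^2 - 22*sqrt(2)*b - 8*b - 16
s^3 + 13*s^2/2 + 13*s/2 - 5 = (s - 1/2)*(s + 2)*(s + 5)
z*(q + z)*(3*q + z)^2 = 9*q^3*z + 15*q^2*z^2 + 7*q*z^3 + z^4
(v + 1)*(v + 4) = v^2 + 5*v + 4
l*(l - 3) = l^2 - 3*l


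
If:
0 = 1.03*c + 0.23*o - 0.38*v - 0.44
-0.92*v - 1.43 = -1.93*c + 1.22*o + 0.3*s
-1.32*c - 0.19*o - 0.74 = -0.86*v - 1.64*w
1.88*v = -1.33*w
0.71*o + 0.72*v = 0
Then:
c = 0.05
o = 0.64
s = -5.12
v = -0.64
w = 0.90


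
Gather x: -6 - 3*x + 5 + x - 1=-2*x - 2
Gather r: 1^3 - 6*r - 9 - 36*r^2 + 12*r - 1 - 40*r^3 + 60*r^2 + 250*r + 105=-40*r^3 + 24*r^2 + 256*r + 96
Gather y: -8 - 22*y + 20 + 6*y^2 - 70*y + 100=6*y^2 - 92*y + 112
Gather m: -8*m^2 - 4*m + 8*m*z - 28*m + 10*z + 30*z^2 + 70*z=-8*m^2 + m*(8*z - 32) + 30*z^2 + 80*z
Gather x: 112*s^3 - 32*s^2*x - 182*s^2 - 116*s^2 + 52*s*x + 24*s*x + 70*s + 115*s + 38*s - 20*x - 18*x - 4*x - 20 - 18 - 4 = 112*s^3 - 298*s^2 + 223*s + x*(-32*s^2 + 76*s - 42) - 42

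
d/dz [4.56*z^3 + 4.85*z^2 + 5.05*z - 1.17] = 13.68*z^2 + 9.7*z + 5.05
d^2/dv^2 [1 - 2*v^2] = -4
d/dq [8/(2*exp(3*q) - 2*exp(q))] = 4*(1 - 3*exp(2*q))*exp(-q)/(1 - exp(2*q))^2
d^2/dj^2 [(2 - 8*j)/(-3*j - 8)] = -420/(3*j + 8)^3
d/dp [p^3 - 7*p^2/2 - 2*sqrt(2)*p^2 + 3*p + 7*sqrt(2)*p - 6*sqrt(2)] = 3*p^2 - 7*p - 4*sqrt(2)*p + 3 + 7*sqrt(2)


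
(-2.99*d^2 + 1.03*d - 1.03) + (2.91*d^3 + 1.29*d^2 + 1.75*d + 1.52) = 2.91*d^3 - 1.7*d^2 + 2.78*d + 0.49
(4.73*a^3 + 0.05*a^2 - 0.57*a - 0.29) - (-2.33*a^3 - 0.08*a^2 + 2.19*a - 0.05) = 7.06*a^3 + 0.13*a^2 - 2.76*a - 0.24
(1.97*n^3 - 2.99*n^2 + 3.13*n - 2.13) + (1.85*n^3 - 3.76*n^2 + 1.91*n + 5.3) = 3.82*n^3 - 6.75*n^2 + 5.04*n + 3.17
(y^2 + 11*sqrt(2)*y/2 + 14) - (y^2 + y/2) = -y/2 + 11*sqrt(2)*y/2 + 14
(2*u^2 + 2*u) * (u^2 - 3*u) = 2*u^4 - 4*u^3 - 6*u^2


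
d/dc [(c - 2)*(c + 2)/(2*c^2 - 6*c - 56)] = 3*(-c^2 - 16*c - 4)/(2*(c^4 - 6*c^3 - 47*c^2 + 168*c + 784))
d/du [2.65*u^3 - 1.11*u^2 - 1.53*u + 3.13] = 7.95*u^2 - 2.22*u - 1.53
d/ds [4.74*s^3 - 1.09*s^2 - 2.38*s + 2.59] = 14.22*s^2 - 2.18*s - 2.38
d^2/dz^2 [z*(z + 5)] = 2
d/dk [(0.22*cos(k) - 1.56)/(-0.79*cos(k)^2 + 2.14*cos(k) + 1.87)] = (-0.1738*cos(k)^2 + 2.4648*cos(k) - 3.7498)*sin(k)/(0.6241*cos(k)^4 - 3.3812*cos(k)^3 + 1.625*cos(k)^2 + 8.0036*cos(k) + 3.4969)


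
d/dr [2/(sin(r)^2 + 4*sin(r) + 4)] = -4*cos(r)/(sin(r) + 2)^3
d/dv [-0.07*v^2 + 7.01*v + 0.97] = 7.01 - 0.14*v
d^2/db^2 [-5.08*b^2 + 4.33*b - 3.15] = -10.1600000000000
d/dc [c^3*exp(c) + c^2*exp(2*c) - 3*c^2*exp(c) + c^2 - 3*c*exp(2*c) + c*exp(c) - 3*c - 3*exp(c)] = c^3*exp(c) + 2*c^2*exp(2*c) - 4*c*exp(2*c) - 5*c*exp(c) + 2*c - 3*exp(2*c) - 2*exp(c) - 3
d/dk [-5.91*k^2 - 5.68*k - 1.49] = -11.82*k - 5.68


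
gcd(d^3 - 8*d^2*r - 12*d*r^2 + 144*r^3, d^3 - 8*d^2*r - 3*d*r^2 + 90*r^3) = -d + 6*r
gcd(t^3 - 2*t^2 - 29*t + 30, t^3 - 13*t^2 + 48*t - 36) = t^2 - 7*t + 6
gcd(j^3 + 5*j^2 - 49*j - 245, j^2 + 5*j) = j + 5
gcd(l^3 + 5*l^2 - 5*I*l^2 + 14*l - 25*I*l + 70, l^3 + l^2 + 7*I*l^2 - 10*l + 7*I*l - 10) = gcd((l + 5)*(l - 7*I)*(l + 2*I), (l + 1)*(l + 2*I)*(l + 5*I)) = l + 2*I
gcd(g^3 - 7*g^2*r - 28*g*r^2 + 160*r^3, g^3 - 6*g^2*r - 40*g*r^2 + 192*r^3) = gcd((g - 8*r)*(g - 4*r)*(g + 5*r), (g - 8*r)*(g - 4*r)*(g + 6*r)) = g^2 - 12*g*r + 32*r^2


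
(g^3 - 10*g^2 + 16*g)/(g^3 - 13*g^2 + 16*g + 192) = g*(g - 2)/(g^2 - 5*g - 24)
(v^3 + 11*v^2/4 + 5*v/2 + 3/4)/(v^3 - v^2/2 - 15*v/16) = 4*(v^2 + 2*v + 1)/(v*(4*v - 5))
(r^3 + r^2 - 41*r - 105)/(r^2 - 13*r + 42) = (r^2 + 8*r + 15)/(r - 6)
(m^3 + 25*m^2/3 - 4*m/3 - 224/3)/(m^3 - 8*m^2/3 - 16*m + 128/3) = (m + 7)/(m - 4)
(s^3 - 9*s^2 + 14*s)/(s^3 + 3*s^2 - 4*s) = (s^2 - 9*s + 14)/(s^2 + 3*s - 4)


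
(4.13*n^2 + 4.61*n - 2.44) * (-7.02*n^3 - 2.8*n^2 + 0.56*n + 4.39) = -28.9926*n^5 - 43.9262*n^4 + 6.5336*n^3 + 27.5443*n^2 + 18.8715*n - 10.7116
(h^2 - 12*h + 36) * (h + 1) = h^3 - 11*h^2 + 24*h + 36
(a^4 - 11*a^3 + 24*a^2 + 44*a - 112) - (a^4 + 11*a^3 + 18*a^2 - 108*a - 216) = -22*a^3 + 6*a^2 + 152*a + 104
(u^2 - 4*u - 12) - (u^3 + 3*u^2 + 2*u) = -u^3 - 2*u^2 - 6*u - 12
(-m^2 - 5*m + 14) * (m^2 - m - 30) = -m^4 - 4*m^3 + 49*m^2 + 136*m - 420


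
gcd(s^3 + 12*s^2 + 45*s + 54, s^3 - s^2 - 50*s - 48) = s + 6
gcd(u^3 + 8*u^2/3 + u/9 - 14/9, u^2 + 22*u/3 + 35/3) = u + 7/3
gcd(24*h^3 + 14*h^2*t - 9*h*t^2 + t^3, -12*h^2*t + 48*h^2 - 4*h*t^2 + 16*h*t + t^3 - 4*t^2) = -6*h + t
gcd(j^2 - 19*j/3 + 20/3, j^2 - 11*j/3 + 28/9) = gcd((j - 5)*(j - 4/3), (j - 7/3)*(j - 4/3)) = j - 4/3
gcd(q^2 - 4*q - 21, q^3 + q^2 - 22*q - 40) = 1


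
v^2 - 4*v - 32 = (v - 8)*(v + 4)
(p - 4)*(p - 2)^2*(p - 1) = p^4 - 9*p^3 + 28*p^2 - 36*p + 16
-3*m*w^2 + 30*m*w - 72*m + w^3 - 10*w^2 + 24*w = (-3*m + w)*(w - 6)*(w - 4)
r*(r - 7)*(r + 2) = r^3 - 5*r^2 - 14*r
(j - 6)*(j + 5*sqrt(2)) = j^2 - 6*j + 5*sqrt(2)*j - 30*sqrt(2)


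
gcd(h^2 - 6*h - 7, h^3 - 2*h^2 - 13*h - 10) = h + 1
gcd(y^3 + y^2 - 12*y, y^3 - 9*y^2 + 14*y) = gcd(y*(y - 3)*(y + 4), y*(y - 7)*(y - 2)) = y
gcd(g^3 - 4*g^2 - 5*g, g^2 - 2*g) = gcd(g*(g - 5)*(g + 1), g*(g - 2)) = g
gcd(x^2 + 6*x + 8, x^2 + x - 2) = x + 2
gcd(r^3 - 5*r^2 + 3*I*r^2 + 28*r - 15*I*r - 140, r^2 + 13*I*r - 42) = r + 7*I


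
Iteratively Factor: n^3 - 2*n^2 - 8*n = (n + 2)*(n^2 - 4*n) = n*(n + 2)*(n - 4)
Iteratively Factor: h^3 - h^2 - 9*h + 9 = (h - 1)*(h^2 - 9) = (h - 1)*(h + 3)*(h - 3)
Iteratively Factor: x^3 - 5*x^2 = (x)*(x^2 - 5*x) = x^2*(x - 5)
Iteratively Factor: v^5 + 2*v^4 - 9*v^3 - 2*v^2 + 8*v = (v + 1)*(v^4 + v^3 - 10*v^2 + 8*v) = (v - 2)*(v + 1)*(v^3 + 3*v^2 - 4*v) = v*(v - 2)*(v + 1)*(v^2 + 3*v - 4) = v*(v - 2)*(v - 1)*(v + 1)*(v + 4)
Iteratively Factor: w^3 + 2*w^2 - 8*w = (w)*(w^2 + 2*w - 8) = w*(w - 2)*(w + 4)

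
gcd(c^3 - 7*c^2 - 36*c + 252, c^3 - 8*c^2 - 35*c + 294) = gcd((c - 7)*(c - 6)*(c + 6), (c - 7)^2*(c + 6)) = c^2 - c - 42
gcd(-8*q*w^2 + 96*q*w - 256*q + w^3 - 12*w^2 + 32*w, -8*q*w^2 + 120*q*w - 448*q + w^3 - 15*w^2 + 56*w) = 8*q*w - 64*q - w^2 + 8*w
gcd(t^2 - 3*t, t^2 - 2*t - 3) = t - 3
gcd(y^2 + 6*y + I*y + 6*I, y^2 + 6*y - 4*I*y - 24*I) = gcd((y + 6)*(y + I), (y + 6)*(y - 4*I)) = y + 6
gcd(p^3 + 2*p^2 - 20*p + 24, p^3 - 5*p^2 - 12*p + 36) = p - 2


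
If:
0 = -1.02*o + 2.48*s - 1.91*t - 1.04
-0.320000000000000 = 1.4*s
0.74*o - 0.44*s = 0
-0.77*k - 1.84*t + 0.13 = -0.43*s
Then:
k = 1.88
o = -0.14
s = -0.23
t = -0.77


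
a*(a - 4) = a^2 - 4*a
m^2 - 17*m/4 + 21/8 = (m - 7/2)*(m - 3/4)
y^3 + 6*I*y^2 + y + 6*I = (y - I)*(y + I)*(y + 6*I)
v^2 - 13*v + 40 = (v - 8)*(v - 5)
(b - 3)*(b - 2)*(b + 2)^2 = b^4 - b^3 - 10*b^2 + 4*b + 24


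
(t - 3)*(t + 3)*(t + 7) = t^3 + 7*t^2 - 9*t - 63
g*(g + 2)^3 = g^4 + 6*g^3 + 12*g^2 + 8*g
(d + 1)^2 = d^2 + 2*d + 1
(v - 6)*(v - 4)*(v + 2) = v^3 - 8*v^2 + 4*v + 48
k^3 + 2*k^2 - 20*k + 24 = (k - 2)^2*(k + 6)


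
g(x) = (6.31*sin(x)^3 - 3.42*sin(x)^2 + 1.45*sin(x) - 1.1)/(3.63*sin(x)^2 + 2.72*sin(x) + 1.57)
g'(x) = (-7.26*sin(x)*cos(x) - 2.72*cos(x))*(6.31*sin(x)^3 - 3.42*sin(x)^2 + 1.45*sin(x) - 1.1)/(3.63*sin(x)^2 + 2.72*sin(x) + 1.57)^2 + (18.93*sin(x)^2*cos(x) - 6.84*sin(x)*cos(x) + 1.45*cos(x))/(3.63*sin(x)^2 + 2.72*sin(x) + 1.57) = (22.9053*sin(x)^4 + 34.3264*sin(x)^3 + 15.1542*sin(x)^2 - 2.7528*sin(x) + 5.2685)*cos(x)/(13.1769*sin(x)^4 + 19.7472*sin(x)^3 + 18.7966*sin(x)^2 + 8.5408*sin(x) + 2.4649)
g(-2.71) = -2.59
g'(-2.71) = -5.79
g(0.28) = -0.32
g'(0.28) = 0.93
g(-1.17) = -4.79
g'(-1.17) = 0.88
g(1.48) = 0.40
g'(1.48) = 0.11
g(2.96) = -0.42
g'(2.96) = -1.14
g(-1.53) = -4.95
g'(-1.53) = 0.08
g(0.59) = -0.06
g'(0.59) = 0.78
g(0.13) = -0.48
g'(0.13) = 1.32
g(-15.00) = -3.91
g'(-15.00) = -3.46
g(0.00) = -0.70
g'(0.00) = 2.14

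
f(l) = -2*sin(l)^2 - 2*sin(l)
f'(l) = -4*sin(l)*cos(l) - 2*cos(l) = -2*sin(2*l) - 2*cos(l)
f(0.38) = -1.02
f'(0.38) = -3.24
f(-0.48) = 0.50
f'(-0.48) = -0.14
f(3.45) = 0.42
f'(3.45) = 0.75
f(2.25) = -2.77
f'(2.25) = 3.21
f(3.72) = 0.50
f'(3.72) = -0.16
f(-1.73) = 0.02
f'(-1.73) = -0.31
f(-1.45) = 0.01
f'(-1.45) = 0.24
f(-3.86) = -2.18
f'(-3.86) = 3.49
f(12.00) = 0.50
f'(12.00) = 0.12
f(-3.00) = 0.24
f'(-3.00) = 1.42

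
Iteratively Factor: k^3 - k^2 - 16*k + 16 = (k - 1)*(k^2 - 16) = (k - 4)*(k - 1)*(k + 4)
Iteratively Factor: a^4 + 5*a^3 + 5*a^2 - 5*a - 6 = (a + 1)*(a^3 + 4*a^2 + a - 6) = (a + 1)*(a + 3)*(a^2 + a - 2) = (a + 1)*(a + 2)*(a + 3)*(a - 1)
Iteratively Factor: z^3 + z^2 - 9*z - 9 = (z - 3)*(z^2 + 4*z + 3) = (z - 3)*(z + 3)*(z + 1)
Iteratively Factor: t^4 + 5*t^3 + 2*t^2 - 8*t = (t - 1)*(t^3 + 6*t^2 + 8*t) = (t - 1)*(t + 4)*(t^2 + 2*t) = t*(t - 1)*(t + 4)*(t + 2)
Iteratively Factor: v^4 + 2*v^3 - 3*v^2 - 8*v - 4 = (v + 2)*(v^3 - 3*v - 2) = (v + 1)*(v + 2)*(v^2 - v - 2) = (v - 2)*(v + 1)*(v + 2)*(v + 1)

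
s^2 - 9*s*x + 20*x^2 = (s - 5*x)*(s - 4*x)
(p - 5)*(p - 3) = p^2 - 8*p + 15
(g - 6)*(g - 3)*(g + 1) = g^3 - 8*g^2 + 9*g + 18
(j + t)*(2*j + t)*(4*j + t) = 8*j^3 + 14*j^2*t + 7*j*t^2 + t^3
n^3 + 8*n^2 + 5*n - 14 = (n - 1)*(n + 2)*(n + 7)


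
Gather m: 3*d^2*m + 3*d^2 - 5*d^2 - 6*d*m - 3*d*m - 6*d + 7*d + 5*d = -2*d^2 + 6*d + m*(3*d^2 - 9*d)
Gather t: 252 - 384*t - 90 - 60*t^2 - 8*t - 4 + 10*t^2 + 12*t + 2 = -50*t^2 - 380*t + 160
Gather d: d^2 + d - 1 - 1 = d^2 + d - 2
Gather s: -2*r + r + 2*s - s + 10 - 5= -r + s + 5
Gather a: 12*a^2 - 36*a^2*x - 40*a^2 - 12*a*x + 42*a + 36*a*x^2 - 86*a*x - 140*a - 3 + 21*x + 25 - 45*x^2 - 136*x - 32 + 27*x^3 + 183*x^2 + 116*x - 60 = a^2*(-36*x - 28) + a*(36*x^2 - 98*x - 98) + 27*x^3 + 138*x^2 + x - 70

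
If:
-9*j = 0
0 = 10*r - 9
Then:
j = 0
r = 9/10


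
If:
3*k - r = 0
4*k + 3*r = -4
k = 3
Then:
No Solution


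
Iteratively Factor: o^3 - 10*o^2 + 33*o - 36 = (o - 3)*(o^2 - 7*o + 12) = (o - 3)^2*(o - 4)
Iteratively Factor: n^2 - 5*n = (n)*(n - 5)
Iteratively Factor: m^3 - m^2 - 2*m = (m - 2)*(m^2 + m) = (m - 2)*(m + 1)*(m)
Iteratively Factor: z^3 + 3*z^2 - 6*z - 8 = (z + 4)*(z^2 - z - 2) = (z - 2)*(z + 4)*(z + 1)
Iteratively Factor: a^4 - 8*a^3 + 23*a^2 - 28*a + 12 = (a - 3)*(a^3 - 5*a^2 + 8*a - 4) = (a - 3)*(a - 2)*(a^2 - 3*a + 2) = (a - 3)*(a - 2)^2*(a - 1)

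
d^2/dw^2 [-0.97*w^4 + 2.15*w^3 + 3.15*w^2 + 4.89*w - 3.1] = -11.64*w^2 + 12.9*w + 6.3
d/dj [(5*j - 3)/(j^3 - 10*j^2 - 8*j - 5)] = (-10*j^3 + 59*j^2 - 60*j - 49)/(j^6 - 20*j^5 + 84*j^4 + 150*j^3 + 164*j^2 + 80*j + 25)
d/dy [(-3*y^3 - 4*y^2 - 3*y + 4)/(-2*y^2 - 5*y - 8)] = 2*(3*y^4 + 15*y^3 + 43*y^2 + 40*y + 22)/(4*y^4 + 20*y^3 + 57*y^2 + 80*y + 64)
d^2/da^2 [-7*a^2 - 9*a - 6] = -14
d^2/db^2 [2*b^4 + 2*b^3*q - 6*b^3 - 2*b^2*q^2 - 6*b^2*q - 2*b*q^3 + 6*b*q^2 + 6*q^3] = 24*b^2 + 12*b*q - 36*b - 4*q^2 - 12*q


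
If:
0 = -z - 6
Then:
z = -6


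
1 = 1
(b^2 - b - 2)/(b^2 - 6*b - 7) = (b - 2)/(b - 7)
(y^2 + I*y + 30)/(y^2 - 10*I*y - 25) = (y + 6*I)/(y - 5*I)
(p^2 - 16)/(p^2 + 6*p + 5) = (p^2 - 16)/(p^2 + 6*p + 5)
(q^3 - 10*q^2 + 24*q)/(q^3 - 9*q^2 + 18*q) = (q - 4)/(q - 3)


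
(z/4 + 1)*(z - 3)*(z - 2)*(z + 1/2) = z^4/4 - z^3/8 - 29*z^2/8 + 17*z/4 + 3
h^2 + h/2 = h*(h + 1/2)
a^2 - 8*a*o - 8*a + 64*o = (a - 8)*(a - 8*o)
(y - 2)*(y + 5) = y^2 + 3*y - 10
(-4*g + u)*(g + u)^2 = -4*g^3 - 7*g^2*u - 2*g*u^2 + u^3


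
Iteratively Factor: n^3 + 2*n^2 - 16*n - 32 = (n - 4)*(n^2 + 6*n + 8) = (n - 4)*(n + 2)*(n + 4)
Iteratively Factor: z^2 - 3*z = (z - 3)*(z)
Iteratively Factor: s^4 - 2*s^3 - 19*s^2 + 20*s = (s)*(s^3 - 2*s^2 - 19*s + 20) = s*(s - 5)*(s^2 + 3*s - 4) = s*(s - 5)*(s + 4)*(s - 1)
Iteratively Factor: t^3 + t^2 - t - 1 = (t - 1)*(t^2 + 2*t + 1) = (t - 1)*(t + 1)*(t + 1)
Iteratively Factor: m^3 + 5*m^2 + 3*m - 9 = (m + 3)*(m^2 + 2*m - 3) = (m - 1)*(m + 3)*(m + 3)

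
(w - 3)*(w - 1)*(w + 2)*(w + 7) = w^4 + 5*w^3 - 19*w^2 - 29*w + 42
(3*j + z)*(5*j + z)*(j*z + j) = 15*j^3*z + 15*j^3 + 8*j^2*z^2 + 8*j^2*z + j*z^3 + j*z^2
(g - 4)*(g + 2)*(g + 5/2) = g^3 + g^2/2 - 13*g - 20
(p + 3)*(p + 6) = p^2 + 9*p + 18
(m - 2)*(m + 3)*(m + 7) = m^3 + 8*m^2 + m - 42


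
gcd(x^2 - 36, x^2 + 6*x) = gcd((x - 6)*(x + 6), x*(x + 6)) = x + 6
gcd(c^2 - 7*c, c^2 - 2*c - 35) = c - 7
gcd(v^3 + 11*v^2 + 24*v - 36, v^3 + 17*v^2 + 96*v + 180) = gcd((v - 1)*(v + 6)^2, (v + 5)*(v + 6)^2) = v^2 + 12*v + 36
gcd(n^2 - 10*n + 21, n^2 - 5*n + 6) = n - 3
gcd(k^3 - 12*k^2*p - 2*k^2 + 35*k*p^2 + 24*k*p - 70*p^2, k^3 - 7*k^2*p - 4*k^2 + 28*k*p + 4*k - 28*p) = -k^2 + 7*k*p + 2*k - 14*p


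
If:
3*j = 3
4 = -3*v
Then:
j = 1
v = -4/3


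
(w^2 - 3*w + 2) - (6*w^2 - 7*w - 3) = -5*w^2 + 4*w + 5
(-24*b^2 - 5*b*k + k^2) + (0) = -24*b^2 - 5*b*k + k^2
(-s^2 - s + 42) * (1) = -s^2 - s + 42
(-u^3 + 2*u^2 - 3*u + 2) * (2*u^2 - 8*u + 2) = -2*u^5 + 12*u^4 - 24*u^3 + 32*u^2 - 22*u + 4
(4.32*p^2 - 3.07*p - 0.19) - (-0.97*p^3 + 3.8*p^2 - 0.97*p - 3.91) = 0.97*p^3 + 0.52*p^2 - 2.1*p + 3.72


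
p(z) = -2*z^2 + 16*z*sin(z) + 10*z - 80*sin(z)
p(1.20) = -47.55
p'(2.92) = 34.30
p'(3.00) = 31.94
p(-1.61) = 84.39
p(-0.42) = 30.81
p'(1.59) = 20.68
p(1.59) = -43.71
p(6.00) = -16.47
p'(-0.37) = -74.41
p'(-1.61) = 4.60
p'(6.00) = -3.11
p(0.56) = -32.76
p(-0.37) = 27.10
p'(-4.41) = 87.75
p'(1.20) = -1.92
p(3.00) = 7.48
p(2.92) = 4.83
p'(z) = 16*z*cos(z) - 4*z + 16*sin(z) - 80*cos(z) + 10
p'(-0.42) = -74.03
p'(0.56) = -43.93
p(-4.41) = -226.72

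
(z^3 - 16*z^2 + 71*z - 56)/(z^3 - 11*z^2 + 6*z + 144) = (z^2 - 8*z + 7)/(z^2 - 3*z - 18)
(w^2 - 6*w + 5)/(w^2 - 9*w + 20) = (w - 1)/(w - 4)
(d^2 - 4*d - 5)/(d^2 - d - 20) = (d + 1)/(d + 4)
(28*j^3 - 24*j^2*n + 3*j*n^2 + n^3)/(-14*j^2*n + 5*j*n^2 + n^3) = (-2*j + n)/n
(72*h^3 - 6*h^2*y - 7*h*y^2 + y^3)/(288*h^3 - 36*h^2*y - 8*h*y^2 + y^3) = (-12*h^2 - h*y + y^2)/(-48*h^2 - 2*h*y + y^2)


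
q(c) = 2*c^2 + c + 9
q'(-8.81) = -34.24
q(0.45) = 9.86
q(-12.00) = 285.00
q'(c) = 4*c + 1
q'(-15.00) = -59.00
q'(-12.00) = -47.00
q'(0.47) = 2.88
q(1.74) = 16.80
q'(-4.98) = -18.92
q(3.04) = 30.52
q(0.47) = 9.91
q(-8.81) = 155.42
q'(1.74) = 7.96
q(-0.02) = 8.98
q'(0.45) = 2.80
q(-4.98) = 53.62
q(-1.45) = 11.76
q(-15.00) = 444.00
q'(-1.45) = -4.80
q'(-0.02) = 0.92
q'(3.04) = 13.16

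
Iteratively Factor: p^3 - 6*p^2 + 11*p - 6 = (p - 3)*(p^2 - 3*p + 2) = (p - 3)*(p - 2)*(p - 1)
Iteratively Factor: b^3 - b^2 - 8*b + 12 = (b - 2)*(b^2 + b - 6) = (b - 2)*(b + 3)*(b - 2)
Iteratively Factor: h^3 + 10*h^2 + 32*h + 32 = (h + 4)*(h^2 + 6*h + 8) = (h + 4)^2*(h + 2)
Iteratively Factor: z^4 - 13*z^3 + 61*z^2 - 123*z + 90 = (z - 3)*(z^3 - 10*z^2 + 31*z - 30) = (z - 3)*(z - 2)*(z^2 - 8*z + 15) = (z - 3)^2*(z - 2)*(z - 5)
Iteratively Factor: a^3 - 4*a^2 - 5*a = (a - 5)*(a^2 + a) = (a - 5)*(a + 1)*(a)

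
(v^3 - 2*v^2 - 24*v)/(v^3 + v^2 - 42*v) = (v + 4)/(v + 7)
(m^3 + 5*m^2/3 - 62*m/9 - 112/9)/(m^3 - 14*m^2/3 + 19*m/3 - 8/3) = (3*m^2 + 13*m + 14)/(3*(m^2 - 2*m + 1))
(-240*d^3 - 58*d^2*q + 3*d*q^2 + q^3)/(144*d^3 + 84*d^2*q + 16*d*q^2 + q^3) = (-40*d^2 - 3*d*q + q^2)/(24*d^2 + 10*d*q + q^2)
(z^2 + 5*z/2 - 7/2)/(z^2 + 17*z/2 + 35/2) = (z - 1)/(z + 5)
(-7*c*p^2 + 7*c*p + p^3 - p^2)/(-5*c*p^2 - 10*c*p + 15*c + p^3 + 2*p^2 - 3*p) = p*(-7*c + p)/(-5*c*p - 15*c + p^2 + 3*p)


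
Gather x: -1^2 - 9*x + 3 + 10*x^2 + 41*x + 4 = 10*x^2 + 32*x + 6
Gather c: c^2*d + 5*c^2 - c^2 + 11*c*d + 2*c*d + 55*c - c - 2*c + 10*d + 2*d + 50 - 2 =c^2*(d + 4) + c*(13*d + 52) + 12*d + 48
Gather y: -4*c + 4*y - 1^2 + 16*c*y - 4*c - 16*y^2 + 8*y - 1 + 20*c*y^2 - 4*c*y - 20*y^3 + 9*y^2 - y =-8*c - 20*y^3 + y^2*(20*c - 7) + y*(12*c + 11) - 2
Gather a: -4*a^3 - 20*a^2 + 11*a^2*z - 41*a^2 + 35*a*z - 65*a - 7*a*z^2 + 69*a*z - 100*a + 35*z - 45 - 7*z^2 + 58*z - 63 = -4*a^3 + a^2*(11*z - 61) + a*(-7*z^2 + 104*z - 165) - 7*z^2 + 93*z - 108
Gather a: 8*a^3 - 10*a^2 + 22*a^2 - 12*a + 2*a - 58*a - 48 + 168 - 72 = 8*a^3 + 12*a^2 - 68*a + 48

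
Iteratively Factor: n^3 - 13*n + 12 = (n - 3)*(n^2 + 3*n - 4) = (n - 3)*(n + 4)*(n - 1)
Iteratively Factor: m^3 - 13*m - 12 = (m - 4)*(m^2 + 4*m + 3) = (m - 4)*(m + 3)*(m + 1)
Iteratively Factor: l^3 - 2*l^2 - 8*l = (l - 4)*(l^2 + 2*l) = l*(l - 4)*(l + 2)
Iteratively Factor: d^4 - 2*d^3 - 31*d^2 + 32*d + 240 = (d + 4)*(d^3 - 6*d^2 - 7*d + 60) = (d - 5)*(d + 4)*(d^2 - d - 12) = (d - 5)*(d - 4)*(d + 4)*(d + 3)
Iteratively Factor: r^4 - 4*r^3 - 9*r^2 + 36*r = (r + 3)*(r^3 - 7*r^2 + 12*r) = (r - 4)*(r + 3)*(r^2 - 3*r) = (r - 4)*(r - 3)*(r + 3)*(r)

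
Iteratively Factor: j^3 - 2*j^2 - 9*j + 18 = (j - 3)*(j^2 + j - 6) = (j - 3)*(j - 2)*(j + 3)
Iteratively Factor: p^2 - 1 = (p - 1)*(p + 1)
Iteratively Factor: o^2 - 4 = (o - 2)*(o + 2)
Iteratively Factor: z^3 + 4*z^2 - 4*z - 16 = (z - 2)*(z^2 + 6*z + 8) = (z - 2)*(z + 2)*(z + 4)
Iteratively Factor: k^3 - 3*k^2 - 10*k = (k)*(k^2 - 3*k - 10) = k*(k - 5)*(k + 2)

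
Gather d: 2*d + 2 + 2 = 2*d + 4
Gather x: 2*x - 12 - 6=2*x - 18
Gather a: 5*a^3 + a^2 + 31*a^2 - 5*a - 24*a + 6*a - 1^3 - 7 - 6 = 5*a^3 + 32*a^2 - 23*a - 14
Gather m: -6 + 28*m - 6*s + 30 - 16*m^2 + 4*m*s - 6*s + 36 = -16*m^2 + m*(4*s + 28) - 12*s + 60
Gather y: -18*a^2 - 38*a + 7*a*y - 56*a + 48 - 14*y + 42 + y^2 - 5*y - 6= -18*a^2 - 94*a + y^2 + y*(7*a - 19) + 84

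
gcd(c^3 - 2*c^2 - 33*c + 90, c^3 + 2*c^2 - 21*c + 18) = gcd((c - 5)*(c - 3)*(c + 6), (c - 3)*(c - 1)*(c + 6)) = c^2 + 3*c - 18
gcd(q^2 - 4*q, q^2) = q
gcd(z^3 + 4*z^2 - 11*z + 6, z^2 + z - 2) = z - 1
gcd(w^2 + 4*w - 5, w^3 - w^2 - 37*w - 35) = w + 5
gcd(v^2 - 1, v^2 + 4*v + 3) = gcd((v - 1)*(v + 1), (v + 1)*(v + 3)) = v + 1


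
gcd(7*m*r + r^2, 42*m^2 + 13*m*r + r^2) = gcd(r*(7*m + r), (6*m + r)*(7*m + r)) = 7*m + r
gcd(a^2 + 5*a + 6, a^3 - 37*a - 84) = a + 3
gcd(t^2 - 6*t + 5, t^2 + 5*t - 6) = t - 1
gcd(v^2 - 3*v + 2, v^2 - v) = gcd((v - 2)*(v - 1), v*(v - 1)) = v - 1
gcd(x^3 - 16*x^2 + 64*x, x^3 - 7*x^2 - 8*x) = x^2 - 8*x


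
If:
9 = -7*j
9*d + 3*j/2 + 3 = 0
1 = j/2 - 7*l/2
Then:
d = -5/42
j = -9/7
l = -23/49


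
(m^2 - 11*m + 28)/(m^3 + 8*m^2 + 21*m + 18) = (m^2 - 11*m + 28)/(m^3 + 8*m^2 + 21*m + 18)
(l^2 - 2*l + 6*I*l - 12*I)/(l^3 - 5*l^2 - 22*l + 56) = (l + 6*I)/(l^2 - 3*l - 28)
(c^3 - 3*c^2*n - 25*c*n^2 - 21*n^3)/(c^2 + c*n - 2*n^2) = (c^3 - 3*c^2*n - 25*c*n^2 - 21*n^3)/(c^2 + c*n - 2*n^2)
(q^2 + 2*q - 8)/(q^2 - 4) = (q + 4)/(q + 2)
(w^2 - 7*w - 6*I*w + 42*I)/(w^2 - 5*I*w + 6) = (w - 7)/(w + I)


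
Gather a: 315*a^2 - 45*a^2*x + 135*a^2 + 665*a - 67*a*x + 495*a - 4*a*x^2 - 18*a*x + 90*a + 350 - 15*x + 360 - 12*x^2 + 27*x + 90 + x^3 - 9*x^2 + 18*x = a^2*(450 - 45*x) + a*(-4*x^2 - 85*x + 1250) + x^3 - 21*x^2 + 30*x + 800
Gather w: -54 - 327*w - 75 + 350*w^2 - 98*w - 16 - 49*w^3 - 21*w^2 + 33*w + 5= -49*w^3 + 329*w^2 - 392*w - 140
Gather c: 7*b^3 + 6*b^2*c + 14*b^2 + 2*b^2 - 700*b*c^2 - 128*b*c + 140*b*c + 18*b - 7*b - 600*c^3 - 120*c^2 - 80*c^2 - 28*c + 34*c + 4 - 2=7*b^3 + 16*b^2 + 11*b - 600*c^3 + c^2*(-700*b - 200) + c*(6*b^2 + 12*b + 6) + 2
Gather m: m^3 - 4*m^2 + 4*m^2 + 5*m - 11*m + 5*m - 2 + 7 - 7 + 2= m^3 - m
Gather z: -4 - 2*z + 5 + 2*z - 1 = 0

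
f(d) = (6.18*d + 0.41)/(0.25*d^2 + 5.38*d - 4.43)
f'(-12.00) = -0.23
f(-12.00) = 2.24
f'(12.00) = -0.03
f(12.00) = 0.78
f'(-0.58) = -0.54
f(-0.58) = 0.43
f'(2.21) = -0.50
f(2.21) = 1.62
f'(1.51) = -1.84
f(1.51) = 2.28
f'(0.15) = -2.27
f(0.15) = -0.37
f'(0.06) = -1.76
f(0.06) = -0.19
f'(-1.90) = -0.18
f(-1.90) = 0.82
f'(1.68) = -1.21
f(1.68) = 2.03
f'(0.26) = -3.27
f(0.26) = -0.67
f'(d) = (-0.5*d - 5.38)*(6.18*d + 0.41)/(0.25*d^2 + 5.38*d - 4.43)^2 + 6.18/(0.25*d^2 + 5.38*d - 4.43) = (1.545*d^2 + 33.2484*d - (0.5*d + 5.38)*(6.18*d + 0.41) - 27.3774)/(0.25*d^2 + 5.38*d - 4.43)^2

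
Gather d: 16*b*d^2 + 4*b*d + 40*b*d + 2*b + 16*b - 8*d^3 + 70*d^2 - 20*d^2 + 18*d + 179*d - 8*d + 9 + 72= 18*b - 8*d^3 + d^2*(16*b + 50) + d*(44*b + 189) + 81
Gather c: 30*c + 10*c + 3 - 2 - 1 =40*c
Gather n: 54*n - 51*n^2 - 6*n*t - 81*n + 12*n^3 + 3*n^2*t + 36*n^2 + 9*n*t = 12*n^3 + n^2*(3*t - 15) + n*(3*t - 27)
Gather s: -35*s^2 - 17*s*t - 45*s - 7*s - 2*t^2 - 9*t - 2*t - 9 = -35*s^2 + s*(-17*t - 52) - 2*t^2 - 11*t - 9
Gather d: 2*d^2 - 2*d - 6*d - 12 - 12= 2*d^2 - 8*d - 24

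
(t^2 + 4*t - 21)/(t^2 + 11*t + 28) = (t - 3)/(t + 4)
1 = 1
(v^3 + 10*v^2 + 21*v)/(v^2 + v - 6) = v*(v + 7)/(v - 2)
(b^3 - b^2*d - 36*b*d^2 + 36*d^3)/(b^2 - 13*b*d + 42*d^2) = (b^2 + 5*b*d - 6*d^2)/(b - 7*d)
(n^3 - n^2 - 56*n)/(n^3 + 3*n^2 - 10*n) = (n^2 - n - 56)/(n^2 + 3*n - 10)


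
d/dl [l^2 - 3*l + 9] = 2*l - 3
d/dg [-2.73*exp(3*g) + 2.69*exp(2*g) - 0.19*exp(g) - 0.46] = (-8.19*exp(2*g) + 5.38*exp(g) - 0.19)*exp(g)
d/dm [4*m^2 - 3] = 8*m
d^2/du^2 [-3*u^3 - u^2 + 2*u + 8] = -18*u - 2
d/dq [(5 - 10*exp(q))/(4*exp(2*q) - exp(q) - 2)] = 5*((2*exp(q) - 1)*(8*exp(q) - 1) - 8*exp(2*q) + 2*exp(q) + 4)*exp(q)/(-4*exp(2*q) + exp(q) + 2)^2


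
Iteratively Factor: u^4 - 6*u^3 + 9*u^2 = (u - 3)*(u^3 - 3*u^2) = u*(u - 3)*(u^2 - 3*u) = u^2*(u - 3)*(u - 3)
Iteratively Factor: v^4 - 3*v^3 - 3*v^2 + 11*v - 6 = (v - 3)*(v^3 - 3*v + 2) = (v - 3)*(v - 1)*(v^2 + v - 2) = (v - 3)*(v - 1)^2*(v + 2)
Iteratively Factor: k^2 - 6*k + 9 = (k - 3)*(k - 3)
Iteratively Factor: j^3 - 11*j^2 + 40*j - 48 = (j - 3)*(j^2 - 8*j + 16) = (j - 4)*(j - 3)*(j - 4)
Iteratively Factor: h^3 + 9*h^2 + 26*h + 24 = (h + 3)*(h^2 + 6*h + 8) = (h + 3)*(h + 4)*(h + 2)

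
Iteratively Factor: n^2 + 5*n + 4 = (n + 4)*(n + 1)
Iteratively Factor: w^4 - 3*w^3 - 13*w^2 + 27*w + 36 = (w - 3)*(w^3 - 13*w - 12) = (w - 3)*(w + 1)*(w^2 - w - 12) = (w - 3)*(w + 1)*(w + 3)*(w - 4)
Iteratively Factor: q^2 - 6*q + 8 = (q - 4)*(q - 2)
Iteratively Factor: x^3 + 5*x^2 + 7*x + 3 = (x + 1)*(x^2 + 4*x + 3) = (x + 1)*(x + 3)*(x + 1)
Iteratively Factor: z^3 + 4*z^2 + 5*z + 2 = (z + 2)*(z^2 + 2*z + 1) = (z + 1)*(z + 2)*(z + 1)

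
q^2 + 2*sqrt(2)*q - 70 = (q - 5*sqrt(2))*(q + 7*sqrt(2))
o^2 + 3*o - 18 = (o - 3)*(o + 6)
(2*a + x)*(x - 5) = 2*a*x - 10*a + x^2 - 5*x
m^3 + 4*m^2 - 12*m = m*(m - 2)*(m + 6)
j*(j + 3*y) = j^2 + 3*j*y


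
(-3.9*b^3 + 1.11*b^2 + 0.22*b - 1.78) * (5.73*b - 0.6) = -22.347*b^4 + 8.7003*b^3 + 0.5946*b^2 - 10.3314*b + 1.068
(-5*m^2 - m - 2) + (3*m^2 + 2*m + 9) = -2*m^2 + m + 7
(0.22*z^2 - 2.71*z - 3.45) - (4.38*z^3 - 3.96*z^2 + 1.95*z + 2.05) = -4.38*z^3 + 4.18*z^2 - 4.66*z - 5.5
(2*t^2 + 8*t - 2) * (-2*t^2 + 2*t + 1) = -4*t^4 - 12*t^3 + 22*t^2 + 4*t - 2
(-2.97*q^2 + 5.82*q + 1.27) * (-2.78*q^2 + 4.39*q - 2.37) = 8.2566*q^4 - 29.2179*q^3 + 29.0581*q^2 - 8.2181*q - 3.0099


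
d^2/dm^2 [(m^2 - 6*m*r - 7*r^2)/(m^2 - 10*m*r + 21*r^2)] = 8*r/(m^3 - 9*m^2*r + 27*m*r^2 - 27*r^3)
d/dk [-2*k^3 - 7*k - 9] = -6*k^2 - 7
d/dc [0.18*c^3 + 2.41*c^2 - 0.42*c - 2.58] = 0.54*c^2 + 4.82*c - 0.42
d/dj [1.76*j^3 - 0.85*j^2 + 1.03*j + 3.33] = 5.28*j^2 - 1.7*j + 1.03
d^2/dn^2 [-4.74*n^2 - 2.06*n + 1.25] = -9.48000000000000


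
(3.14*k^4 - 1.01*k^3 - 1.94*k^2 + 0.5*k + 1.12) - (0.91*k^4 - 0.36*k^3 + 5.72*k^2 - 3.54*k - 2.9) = 2.23*k^4 - 0.65*k^3 - 7.66*k^2 + 4.04*k + 4.02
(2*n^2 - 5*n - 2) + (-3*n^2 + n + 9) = -n^2 - 4*n + 7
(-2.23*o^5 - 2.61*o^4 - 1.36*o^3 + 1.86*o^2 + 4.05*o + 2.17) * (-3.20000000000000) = 7.136*o^5 + 8.352*o^4 + 4.352*o^3 - 5.952*o^2 - 12.96*o - 6.944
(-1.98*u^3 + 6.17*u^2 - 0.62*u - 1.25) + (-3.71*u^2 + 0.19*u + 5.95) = -1.98*u^3 + 2.46*u^2 - 0.43*u + 4.7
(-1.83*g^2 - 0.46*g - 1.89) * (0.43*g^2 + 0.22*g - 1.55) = -0.7869*g^4 - 0.6004*g^3 + 1.9226*g^2 + 0.2972*g + 2.9295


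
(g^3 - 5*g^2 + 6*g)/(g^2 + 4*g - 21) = g*(g - 2)/(g + 7)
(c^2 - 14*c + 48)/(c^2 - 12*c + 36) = (c - 8)/(c - 6)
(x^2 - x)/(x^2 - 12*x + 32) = x*(x - 1)/(x^2 - 12*x + 32)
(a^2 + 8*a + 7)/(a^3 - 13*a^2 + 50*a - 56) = (a^2 + 8*a + 7)/(a^3 - 13*a^2 + 50*a - 56)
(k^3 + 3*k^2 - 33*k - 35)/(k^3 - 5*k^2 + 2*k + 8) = (k^2 + 2*k - 35)/(k^2 - 6*k + 8)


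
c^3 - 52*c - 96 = (c - 8)*(c + 2)*(c + 6)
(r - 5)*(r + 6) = r^2 + r - 30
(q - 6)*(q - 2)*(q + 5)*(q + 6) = q^4 + 3*q^3 - 46*q^2 - 108*q + 360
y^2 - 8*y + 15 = (y - 5)*(y - 3)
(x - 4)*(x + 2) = x^2 - 2*x - 8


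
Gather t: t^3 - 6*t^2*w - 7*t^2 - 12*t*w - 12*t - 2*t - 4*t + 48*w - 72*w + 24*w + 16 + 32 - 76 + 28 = t^3 + t^2*(-6*w - 7) + t*(-12*w - 18)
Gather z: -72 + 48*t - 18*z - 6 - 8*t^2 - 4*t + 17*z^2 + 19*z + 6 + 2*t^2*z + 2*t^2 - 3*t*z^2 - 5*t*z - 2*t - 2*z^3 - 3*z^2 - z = -6*t^2 + 42*t - 2*z^3 + z^2*(14 - 3*t) + z*(2*t^2 - 5*t) - 72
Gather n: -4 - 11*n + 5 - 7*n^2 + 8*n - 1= -7*n^2 - 3*n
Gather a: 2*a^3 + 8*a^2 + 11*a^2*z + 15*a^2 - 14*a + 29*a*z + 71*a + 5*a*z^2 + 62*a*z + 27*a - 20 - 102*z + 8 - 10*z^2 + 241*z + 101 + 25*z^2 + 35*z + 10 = 2*a^3 + a^2*(11*z + 23) + a*(5*z^2 + 91*z + 84) + 15*z^2 + 174*z + 99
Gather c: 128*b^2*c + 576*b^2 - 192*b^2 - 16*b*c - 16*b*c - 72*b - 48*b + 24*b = 384*b^2 - 96*b + c*(128*b^2 - 32*b)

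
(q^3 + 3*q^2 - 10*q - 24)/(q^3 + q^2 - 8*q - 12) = (q + 4)/(q + 2)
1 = 1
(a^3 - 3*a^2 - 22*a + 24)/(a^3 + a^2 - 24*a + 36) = (a^3 - 3*a^2 - 22*a + 24)/(a^3 + a^2 - 24*a + 36)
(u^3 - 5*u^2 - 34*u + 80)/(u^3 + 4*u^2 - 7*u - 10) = (u - 8)/(u + 1)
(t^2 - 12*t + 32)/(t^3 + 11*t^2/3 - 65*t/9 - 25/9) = 9*(t^2 - 12*t + 32)/(9*t^3 + 33*t^2 - 65*t - 25)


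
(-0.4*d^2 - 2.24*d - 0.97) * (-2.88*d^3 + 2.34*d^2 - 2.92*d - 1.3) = 1.152*d^5 + 5.5152*d^4 - 1.28*d^3 + 4.791*d^2 + 5.7444*d + 1.261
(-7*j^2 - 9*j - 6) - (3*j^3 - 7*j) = -3*j^3 - 7*j^2 - 2*j - 6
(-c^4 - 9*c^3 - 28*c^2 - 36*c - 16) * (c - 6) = -c^5 - 3*c^4 + 26*c^3 + 132*c^2 + 200*c + 96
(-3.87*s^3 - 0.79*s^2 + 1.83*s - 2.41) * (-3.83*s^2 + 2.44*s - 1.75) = 14.8221*s^5 - 6.4171*s^4 - 2.164*s^3 + 15.078*s^2 - 9.0829*s + 4.2175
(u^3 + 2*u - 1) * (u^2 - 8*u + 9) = u^5 - 8*u^4 + 11*u^3 - 17*u^2 + 26*u - 9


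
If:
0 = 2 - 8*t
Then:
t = 1/4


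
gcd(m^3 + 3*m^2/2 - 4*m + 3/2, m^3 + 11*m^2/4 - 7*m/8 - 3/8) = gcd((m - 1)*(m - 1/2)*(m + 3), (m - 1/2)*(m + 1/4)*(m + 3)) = m^2 + 5*m/2 - 3/2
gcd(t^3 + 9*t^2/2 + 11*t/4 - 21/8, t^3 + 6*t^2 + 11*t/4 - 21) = t + 7/2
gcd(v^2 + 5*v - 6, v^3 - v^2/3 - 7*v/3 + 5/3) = v - 1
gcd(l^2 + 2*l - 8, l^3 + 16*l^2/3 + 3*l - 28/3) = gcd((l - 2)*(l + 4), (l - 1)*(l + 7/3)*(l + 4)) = l + 4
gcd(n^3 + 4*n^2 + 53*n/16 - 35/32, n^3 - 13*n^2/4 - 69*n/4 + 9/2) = n - 1/4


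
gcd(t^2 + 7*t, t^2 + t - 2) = 1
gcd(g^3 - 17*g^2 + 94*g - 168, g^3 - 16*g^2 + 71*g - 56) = g - 7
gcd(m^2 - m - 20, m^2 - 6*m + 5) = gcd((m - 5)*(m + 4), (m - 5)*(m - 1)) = m - 5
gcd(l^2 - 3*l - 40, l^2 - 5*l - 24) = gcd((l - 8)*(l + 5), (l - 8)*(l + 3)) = l - 8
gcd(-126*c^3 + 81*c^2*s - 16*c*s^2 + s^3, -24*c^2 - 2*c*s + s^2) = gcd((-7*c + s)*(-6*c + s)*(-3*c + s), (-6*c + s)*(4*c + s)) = -6*c + s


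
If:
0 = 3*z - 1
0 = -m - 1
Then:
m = -1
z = 1/3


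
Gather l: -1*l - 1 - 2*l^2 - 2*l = -2*l^2 - 3*l - 1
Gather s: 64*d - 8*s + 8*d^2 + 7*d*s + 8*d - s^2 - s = 8*d^2 + 72*d - s^2 + s*(7*d - 9)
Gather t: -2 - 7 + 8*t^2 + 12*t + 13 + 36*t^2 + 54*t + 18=44*t^2 + 66*t + 22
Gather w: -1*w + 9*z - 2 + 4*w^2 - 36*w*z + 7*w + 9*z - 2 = 4*w^2 + w*(6 - 36*z) + 18*z - 4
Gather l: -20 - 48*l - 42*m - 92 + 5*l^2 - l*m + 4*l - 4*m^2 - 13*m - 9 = 5*l^2 + l*(-m - 44) - 4*m^2 - 55*m - 121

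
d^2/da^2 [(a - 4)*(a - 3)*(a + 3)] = 6*a - 8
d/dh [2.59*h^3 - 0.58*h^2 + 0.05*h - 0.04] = 7.77*h^2 - 1.16*h + 0.05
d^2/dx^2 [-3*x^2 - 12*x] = -6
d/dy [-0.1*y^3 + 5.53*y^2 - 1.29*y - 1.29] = -0.3*y^2 + 11.06*y - 1.29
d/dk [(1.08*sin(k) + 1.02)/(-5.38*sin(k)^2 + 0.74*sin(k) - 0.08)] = (5.8104*sin(k)^2 + 10.9752*sin(k) - 0.8412)*cos(k)/(28.9444*sin(k)^4 - 7.9624*sin(k)^3 + 1.4084*sin(k)^2 - 0.1184*sin(k) + 0.0064)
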